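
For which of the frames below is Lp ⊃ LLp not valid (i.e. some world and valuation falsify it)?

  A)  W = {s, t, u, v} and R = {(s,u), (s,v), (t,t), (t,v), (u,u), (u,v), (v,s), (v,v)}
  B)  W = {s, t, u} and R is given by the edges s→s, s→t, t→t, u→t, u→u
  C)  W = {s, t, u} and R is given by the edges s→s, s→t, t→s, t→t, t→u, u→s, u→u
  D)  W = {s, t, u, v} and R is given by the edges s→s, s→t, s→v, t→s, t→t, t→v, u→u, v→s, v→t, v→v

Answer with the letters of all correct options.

A, C

The schema Lp ⊃ LLp is axiom 4; it is valid on a frame iff R is transitive.
(A) R is not transitive (s R v and v R s but not s R s), so the schema fails here.
(B) R is transitive (R is closed under composition), so the schema is valid here.
(C) R is not transitive (s R t and t R u but not s R u), so the schema fails here.
(D) R is transitive (R is closed under composition), so the schema is valid here.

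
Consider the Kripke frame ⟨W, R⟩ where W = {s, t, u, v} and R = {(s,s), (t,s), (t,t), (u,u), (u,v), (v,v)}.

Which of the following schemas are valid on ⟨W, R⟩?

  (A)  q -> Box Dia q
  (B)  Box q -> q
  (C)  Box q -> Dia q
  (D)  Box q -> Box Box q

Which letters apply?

R is reflexive: each world relates to itself.
R is not symmetric: t R s but not s R t.
R is transitive: R is closed under composition.
R is serial: every world has an R-successor.
(A) q -> Box Dia q (axiom B) characterises the symmetric frames. R is not symmetric — not valid.
(B) Box q -> q (axiom T) characterises the reflexive frames. R is reflexive — valid.
(C) axiom D: valid iff R is serial. R is serial — valid.
(D) Box q -> Box Box q is axiom 4, which corresponds to transitivity. R is transitive — valid.

B, C, D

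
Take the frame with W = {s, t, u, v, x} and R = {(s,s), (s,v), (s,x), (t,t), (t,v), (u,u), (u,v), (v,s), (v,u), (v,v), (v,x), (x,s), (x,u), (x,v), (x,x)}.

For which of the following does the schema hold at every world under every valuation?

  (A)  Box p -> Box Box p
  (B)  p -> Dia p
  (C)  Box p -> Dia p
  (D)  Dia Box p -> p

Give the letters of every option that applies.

R is reflexive: each world relates to itself.
R is not symmetric: t R v but not v R t.
R is not transitive: s R v and v R u but not s R u.
R is serial: every world has an R-successor.
(A) Box p -> Box Box p (axiom 4) characterises the transitive frames. R is not transitive — not valid.
(B) p -> Dia p (the dual of axiom T) characterises the reflexive frames. R is reflexive — valid.
(C) Box p -> Dia p (axiom D) characterises the serial frames. R is serial — valid.
(D) Dia Box p -> p is the dual of axiom B; it is valid on a frame exactly when R is symmetric. R is not symmetric, so not valid.

B, C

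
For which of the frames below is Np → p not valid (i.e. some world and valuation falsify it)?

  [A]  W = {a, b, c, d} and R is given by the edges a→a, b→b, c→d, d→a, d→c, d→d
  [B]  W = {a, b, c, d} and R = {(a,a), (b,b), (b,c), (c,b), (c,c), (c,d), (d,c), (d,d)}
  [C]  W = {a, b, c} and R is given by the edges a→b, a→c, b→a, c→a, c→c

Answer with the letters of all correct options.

The schema Np → p is axiom T; it is valid on a frame iff R is reflexive.
(A) R is not reflexive (not c R c), so the schema fails here.
(B) R is reflexive (each world relates to itself), so the schema is valid here.
(C) R is not reflexive (not a R a), so the schema fails here.

A, C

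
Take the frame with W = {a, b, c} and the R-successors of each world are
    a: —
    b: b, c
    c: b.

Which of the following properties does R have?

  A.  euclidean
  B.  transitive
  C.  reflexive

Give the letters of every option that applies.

none

(A) not euclidean: b R c and b R c but not c R c.
(B) not transitive: c R b and b R c but not c R c.
(C) not reflexive: not a R a.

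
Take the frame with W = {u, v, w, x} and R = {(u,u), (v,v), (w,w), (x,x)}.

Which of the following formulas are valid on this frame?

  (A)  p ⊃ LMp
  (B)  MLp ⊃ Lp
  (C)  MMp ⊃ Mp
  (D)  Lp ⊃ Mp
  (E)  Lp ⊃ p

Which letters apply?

R is reflexive: each world relates to itself.
R is symmetric: every R-edge is matched by its reverse.
R is transitive: R is closed under composition.
R is euclidean: any two R-successors of the same world are R-related.
R is serial: every world has an R-successor.
(A) p ⊃ LMp is axiom B, which corresponds to symmetry. R is symmetric — valid.
(B) the dual of axiom 5: valid iff R is euclidean. R is euclidean — valid.
(C) the dual of axiom 4: valid iff R is transitive. R is transitive — valid.
(D) Lp ⊃ Mp is axiom D; it is valid on a frame exactly when R is serial. R is serial, so valid.
(E) axiom T: valid iff R is reflexive. R is reflexive — valid.

A, B, C, D, E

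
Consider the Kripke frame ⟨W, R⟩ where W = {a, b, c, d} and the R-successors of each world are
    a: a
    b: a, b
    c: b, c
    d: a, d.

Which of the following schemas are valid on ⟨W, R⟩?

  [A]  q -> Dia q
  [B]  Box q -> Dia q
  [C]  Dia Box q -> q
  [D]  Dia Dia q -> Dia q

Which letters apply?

A, B

R is reflexive: each world relates to itself.
R is not symmetric: b R a but not a R b.
R is not transitive: c R b and b R a but not c R a.
R is serial: every world has an R-successor.
(A) q -> Dia q (the dual of axiom T) characterises the reflexive frames. R is reflexive — valid.
(B) Box q -> Dia q (axiom D) characterises the serial frames. R is serial — valid.
(C) Dia Box q -> q (the dual of axiom B) characterises the symmetric frames. R is not symmetric — not valid.
(D) the dual of axiom 4: valid iff R is transitive. R is not transitive — not valid.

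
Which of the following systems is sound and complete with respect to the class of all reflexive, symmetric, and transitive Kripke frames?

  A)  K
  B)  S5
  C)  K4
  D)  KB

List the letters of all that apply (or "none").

B

(A) K is determined by the class of arbitrary frames.
(B) S5 is determined by exactly this class.
(C) K4 is determined by the class of transitive frames.
(D) KB is determined by the class of symmetric frames.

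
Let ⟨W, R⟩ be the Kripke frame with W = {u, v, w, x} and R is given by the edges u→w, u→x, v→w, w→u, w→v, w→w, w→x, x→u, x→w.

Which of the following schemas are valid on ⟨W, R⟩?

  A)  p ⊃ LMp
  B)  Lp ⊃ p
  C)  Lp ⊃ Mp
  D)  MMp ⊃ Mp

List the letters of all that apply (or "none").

R is not reflexive: not u R u.
R is symmetric: every R-edge is matched by its reverse.
R is not transitive: u R w and w R u but not u R u.
R is serial: every world has an R-successor.
(A) p ⊃ LMp is axiom B, which corresponds to symmetry. R is symmetric — valid.
(B) Lp ⊃ p is axiom T, which corresponds to reflexivity. R is not reflexive — not valid.
(C) Lp ⊃ Mp (axiom D) characterises the serial frames. R is serial — valid.
(D) MMp ⊃ Mp is the dual of axiom 4, which corresponds to transitivity. R is not transitive — not valid.

A, C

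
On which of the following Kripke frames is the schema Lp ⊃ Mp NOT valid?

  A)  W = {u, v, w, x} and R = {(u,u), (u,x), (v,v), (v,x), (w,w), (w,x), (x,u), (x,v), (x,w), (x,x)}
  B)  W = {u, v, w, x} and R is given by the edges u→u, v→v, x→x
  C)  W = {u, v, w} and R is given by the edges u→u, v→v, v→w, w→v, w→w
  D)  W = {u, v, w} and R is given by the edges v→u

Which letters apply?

B, D

The schema Lp ⊃ Mp is axiom D; it is valid on a frame iff R is serial.
(A) R is serial (every world has an R-successor), so the schema is valid here.
(B) R is not serial (w has no R-successor), so the schema fails here.
(C) R is serial (every world has an R-successor), so the schema is valid here.
(D) R is not serial (u has no R-successor), so the schema fails here.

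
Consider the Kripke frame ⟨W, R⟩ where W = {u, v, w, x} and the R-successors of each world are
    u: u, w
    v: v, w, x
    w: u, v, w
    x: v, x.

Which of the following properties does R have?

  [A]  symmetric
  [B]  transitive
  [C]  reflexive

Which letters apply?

(A) symmetric: every R-edge is matched by its reverse.
(B) not transitive: u R w and w R v but not u R v.
(C) reflexive: each world relates to itself.

A, C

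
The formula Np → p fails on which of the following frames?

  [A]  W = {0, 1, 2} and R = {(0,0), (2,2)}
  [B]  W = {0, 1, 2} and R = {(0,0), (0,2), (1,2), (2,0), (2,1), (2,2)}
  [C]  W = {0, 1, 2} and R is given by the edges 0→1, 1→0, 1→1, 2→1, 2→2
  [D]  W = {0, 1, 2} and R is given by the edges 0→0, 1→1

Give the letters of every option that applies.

The schema Np → p is axiom T; it is valid on a frame iff R is reflexive.
(A) R is not reflexive (not 1 R 1), so the schema fails here.
(B) R is not reflexive (not 1 R 1), so the schema fails here.
(C) R is not reflexive (not 0 R 0), so the schema fails here.
(D) R is not reflexive (not 2 R 2), so the schema fails here.

A, B, C, D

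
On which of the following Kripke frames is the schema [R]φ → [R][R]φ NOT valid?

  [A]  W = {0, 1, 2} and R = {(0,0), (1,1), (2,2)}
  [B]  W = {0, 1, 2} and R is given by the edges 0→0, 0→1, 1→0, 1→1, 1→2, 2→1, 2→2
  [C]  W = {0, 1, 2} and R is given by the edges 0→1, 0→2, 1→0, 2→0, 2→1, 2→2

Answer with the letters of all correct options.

B, C

The schema [R]φ → [R][R]φ is axiom 4; it is valid on a frame iff R is transitive.
(A) R is transitive (R is closed under composition), so the schema is valid here.
(B) R is not transitive (0 R 1 and 1 R 2 but not 0 R 2), so the schema fails here.
(C) R is not transitive (0 R 1 and 1 R 0 but not 0 R 0), so the schema fails here.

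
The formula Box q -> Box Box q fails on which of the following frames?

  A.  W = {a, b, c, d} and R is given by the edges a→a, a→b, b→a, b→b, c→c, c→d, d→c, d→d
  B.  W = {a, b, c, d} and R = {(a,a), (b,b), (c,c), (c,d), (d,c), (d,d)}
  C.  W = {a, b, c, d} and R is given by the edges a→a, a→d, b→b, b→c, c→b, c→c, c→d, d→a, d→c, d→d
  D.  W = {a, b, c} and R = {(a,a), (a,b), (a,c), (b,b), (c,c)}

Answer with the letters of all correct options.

The schema Box q -> Box Box q is axiom 4; it is valid on a frame iff R is transitive.
(A) R is transitive (R is closed under composition), so the schema is valid here.
(B) R is transitive (R is closed under composition), so the schema is valid here.
(C) R is not transitive (a R d and d R c but not a R c), so the schema fails here.
(D) R is transitive (R is closed under composition), so the schema is valid here.

C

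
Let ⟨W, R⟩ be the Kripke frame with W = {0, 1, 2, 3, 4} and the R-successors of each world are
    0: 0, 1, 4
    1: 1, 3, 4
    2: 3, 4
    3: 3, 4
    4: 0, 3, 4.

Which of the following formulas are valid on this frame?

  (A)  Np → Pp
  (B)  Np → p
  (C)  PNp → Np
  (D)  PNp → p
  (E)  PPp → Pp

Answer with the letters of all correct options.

A

R is not reflexive: not 2 R 2.
R is not symmetric: 0 R 1 but not 1 R 0.
R is not transitive: 0 R 1 and 1 R 3 but not 0 R 3.
R is not euclidean: 0 R 1 and 0 R 0 but not 1 R 0.
R is serial: every world has an R-successor.
(A) axiom D: valid iff R is serial. R is serial — valid.
(B) Np → p (axiom T) characterises the reflexive frames. R is not reflexive — not valid.
(C) PNp → Np (the dual of axiom 5) characterises the euclidean frames. R is not euclidean — not valid.
(D) PNp → p is the dual of axiom B, which corresponds to symmetry. R is not symmetric — not valid.
(E) PPp → Pp (the dual of axiom 4) characterises the transitive frames. R is not transitive — not valid.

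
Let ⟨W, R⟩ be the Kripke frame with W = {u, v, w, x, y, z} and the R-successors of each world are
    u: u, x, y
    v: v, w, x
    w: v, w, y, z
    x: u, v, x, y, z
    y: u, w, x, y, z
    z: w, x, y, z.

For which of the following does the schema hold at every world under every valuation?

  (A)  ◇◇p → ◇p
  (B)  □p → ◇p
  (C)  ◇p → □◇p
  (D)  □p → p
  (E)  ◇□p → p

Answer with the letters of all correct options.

R is reflexive: each world relates to itself.
R is symmetric: every R-edge is matched by its reverse.
R is not transitive: u R x and x R v but not u R v.
R is not euclidean: v R w and v R x but not w R x.
R is serial: every world has an R-successor.
(A) the dual of axiom 4: valid iff R is transitive. R is not transitive — not valid.
(B) □p → ◇p (axiom D) characterises the serial frames. R is serial — valid.
(C) ◇p → □◇p is axiom 5; it is valid on a frame exactly when R is euclidean. R is not euclidean, so not valid.
(D) □p → p is axiom T, which corresponds to reflexivity. R is reflexive — valid.
(E) ◇□p → p (the dual of axiom B) characterises the symmetric frames. R is symmetric — valid.

B, D, E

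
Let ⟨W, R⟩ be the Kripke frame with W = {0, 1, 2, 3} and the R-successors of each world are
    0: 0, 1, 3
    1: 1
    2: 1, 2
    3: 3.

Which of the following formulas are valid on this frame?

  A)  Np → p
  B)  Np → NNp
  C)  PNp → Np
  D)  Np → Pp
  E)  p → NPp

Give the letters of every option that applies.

R is reflexive: each world relates to itself.
R is not symmetric: 0 R 1 but not 1 R 0.
R is transitive: R is closed under composition.
R is not euclidean: 0 R 1 and 0 R 0 but not 1 R 0.
R is serial: every world has an R-successor.
(A) Np → p is axiom T, which corresponds to reflexivity. R is reflexive — valid.
(B) Np → NNp (axiom 4) characterises the transitive frames. R is transitive — valid.
(C) the dual of axiom 5: valid iff R is euclidean. R is not euclidean — not valid.
(D) Np → Pp (axiom D) characterises the serial frames. R is serial — valid.
(E) axiom B: valid iff R is symmetric. R is not symmetric — not valid.

A, B, D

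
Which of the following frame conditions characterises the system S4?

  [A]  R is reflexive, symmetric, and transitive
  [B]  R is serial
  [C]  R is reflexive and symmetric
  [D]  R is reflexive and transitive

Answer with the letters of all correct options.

D

(A) this class determines S5, not S4.
(B) this class determines D, not S4.
(C) this class determines B (= KTB), not S4.
(D) S4 is sound and complete for exactly this class.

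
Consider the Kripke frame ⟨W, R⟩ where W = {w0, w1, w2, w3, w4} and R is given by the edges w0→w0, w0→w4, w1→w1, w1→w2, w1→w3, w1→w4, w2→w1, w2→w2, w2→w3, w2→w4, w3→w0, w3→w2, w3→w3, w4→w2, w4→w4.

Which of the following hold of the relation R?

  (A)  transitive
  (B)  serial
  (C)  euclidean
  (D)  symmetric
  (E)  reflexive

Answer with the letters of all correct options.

B, E

(A) not transitive: w0 R w4 and w4 R w2 but not w0 R w2.
(B) serial: every world has an R-successor.
(C) not euclidean: w0 R w4 and w0 R w0 but not w4 R w0.
(D) not symmetric: w0 R w4 but not w4 R w0.
(E) reflexive: each world relates to itself.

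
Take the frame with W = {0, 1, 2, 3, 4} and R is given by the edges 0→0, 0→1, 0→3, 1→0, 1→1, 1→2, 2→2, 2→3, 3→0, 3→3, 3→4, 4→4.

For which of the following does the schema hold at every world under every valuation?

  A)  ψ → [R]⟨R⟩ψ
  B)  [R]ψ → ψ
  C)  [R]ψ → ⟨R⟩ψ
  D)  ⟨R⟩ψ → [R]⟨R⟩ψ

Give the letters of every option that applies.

B, C

R is reflexive: each world relates to itself.
R is not symmetric: 1 R 2 but not 2 R 1.
R is not euclidean: 0 R 1 and 0 R 3 but not 1 R 3.
R is serial: every world has an R-successor.
(A) ψ → [R]⟨R⟩ψ is axiom B; it is valid on a frame exactly when R is symmetric. R is not symmetric, so not valid.
(B) [R]ψ → ψ is axiom T, which corresponds to reflexivity. R is reflexive — valid.
(C) [R]ψ → ⟨R⟩ψ (axiom D) characterises the serial frames. R is serial — valid.
(D) axiom 5: valid iff R is euclidean. R is not euclidean — not valid.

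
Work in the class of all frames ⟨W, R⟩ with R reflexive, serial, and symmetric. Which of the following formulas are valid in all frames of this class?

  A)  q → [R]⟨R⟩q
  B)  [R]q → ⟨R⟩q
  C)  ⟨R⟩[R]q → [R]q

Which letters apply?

(A) axiom B: valid iff R is symmetric. Every such R is symmetric — valid.
(B) [R]q → ⟨R⟩q is axiom D, which corresponds to seriality. Every such R is serial — valid.
(C) ⟨R⟩[R]q → [R]q is the dual of axiom 5; it is valid on a frame exactly when R is euclidean. Such an R need not be euclidean, so not valid.

A, B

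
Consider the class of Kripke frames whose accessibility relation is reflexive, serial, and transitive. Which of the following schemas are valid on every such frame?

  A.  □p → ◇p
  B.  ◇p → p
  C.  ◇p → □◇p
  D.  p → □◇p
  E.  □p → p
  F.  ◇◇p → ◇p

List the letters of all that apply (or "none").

A, E, F

(A) axiom D: valid iff R is serial. Every such R is serial — valid.
(B) ◇p → p is valid only on frames where every R-edge is a self-loop. Such an R need not be a subset of the identity — not valid.
(C) ◇p → □◇p (axiom 5) characterises the euclidean frames. Such an R need not be euclidean — not valid.
(D) p → □◇p (axiom B) characterises the symmetric frames. Such an R need not be symmetric — not valid.
(E) □p → p is axiom T, which corresponds to reflexivity. Every such R is reflexive — valid.
(F) ◇◇p → ◇p is the dual of axiom 4; it is valid on a frame exactly when R is transitive. Every such R is transitive, so valid.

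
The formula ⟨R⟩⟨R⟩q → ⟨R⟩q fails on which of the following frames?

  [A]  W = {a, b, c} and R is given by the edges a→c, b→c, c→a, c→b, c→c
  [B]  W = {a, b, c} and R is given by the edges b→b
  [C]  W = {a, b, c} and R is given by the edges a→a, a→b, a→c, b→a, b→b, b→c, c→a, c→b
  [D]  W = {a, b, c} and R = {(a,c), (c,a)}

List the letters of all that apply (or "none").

The schema ⟨R⟩⟨R⟩q → ⟨R⟩q is the dual of axiom 4; it is valid on a frame iff R is transitive.
(A) R is not transitive (a R c and c R a but not a R a), so the schema fails here.
(B) R is transitive (R is closed under composition), so the schema is valid here.
(C) R is not transitive (c R a and a R c but not c R c), so the schema fails here.
(D) R is not transitive (a R c and c R a but not a R a), so the schema fails here.

A, C, D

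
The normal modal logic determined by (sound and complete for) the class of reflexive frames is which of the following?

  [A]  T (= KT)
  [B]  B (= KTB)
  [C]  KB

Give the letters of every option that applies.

(A) T (= KT) is determined by exactly this class.
(B) B (= KTB) is determined by the class of reflexive and symmetric frames.
(C) KB is determined by the class of symmetric frames.

A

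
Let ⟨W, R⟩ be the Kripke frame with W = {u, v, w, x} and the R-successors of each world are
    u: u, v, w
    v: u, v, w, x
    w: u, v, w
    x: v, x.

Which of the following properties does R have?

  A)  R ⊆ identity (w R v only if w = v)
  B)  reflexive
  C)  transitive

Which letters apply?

(A) not ⊆ identity: u R v with u ≠ v.
(B) reflexive: each world relates to itself.
(C) not transitive: u R v and v R x but not u R x.

B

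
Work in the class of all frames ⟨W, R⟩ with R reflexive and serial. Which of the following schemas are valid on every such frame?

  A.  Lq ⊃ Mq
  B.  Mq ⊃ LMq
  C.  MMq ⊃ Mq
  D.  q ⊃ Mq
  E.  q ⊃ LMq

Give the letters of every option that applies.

A, D

(A) Lq ⊃ Mq is axiom D; it is valid on a frame exactly when R is serial. Every such R is serial, so valid.
(B) Mq ⊃ LMq is axiom 5, which corresponds to the euclidean property. Such an R need not be euclidean — not valid.
(C) MMq ⊃ Mq (the dual of axiom 4) characterises the transitive frames. Such an R need not be transitive — not valid.
(D) q ⊃ Mq (the dual of axiom T) characterises the reflexive frames. Every such R is reflexive — valid.
(E) axiom B: valid iff R is symmetric. Such an R need not be symmetric — not valid.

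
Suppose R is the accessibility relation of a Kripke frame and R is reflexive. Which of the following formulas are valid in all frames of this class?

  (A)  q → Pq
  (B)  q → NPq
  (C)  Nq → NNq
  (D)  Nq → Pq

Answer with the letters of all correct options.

A reflexive relation is serial.
(A) q → Pq is the dual of axiom T; it is valid on a frame exactly when R is reflexive. Every such R is reflexive, so valid.
(B) q → NPq (axiom B) characterises the symmetric frames. Such an R need not be symmetric — not valid.
(C) axiom 4: valid iff R is transitive. Such an R need not be transitive — not valid.
(D) Nq → Pq is axiom D; it is valid on a frame exactly when R is serial. Every such R is serial, so valid.

A, D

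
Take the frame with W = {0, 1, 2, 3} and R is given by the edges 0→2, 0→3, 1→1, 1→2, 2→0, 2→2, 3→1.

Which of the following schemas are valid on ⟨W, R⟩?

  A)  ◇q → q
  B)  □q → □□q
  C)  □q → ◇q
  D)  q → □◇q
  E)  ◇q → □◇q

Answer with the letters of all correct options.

R is not symmetric: 0 R 3 but not 3 R 0.
R is not transitive: 0 R 2 and 2 R 0 but not 0 R 0.
R is not euclidean: 0 R 2 and 0 R 3 but not 2 R 3.
R is serial: every world has an R-successor.
R is not a subset of the identity: 0 R 2 with 0 ≠ 2.
(A) ◇q → q is valid only on frames where every R-edge is a self-loop. Here R ⊄ identity — not valid.
(B) □q → □□q is axiom 4, which corresponds to transitivity. R is not transitive — not valid.
(C) □q → ◇q (axiom D) characterises the serial frames. R is serial — valid.
(D) q → □◇q is axiom B, which corresponds to symmetry. R is not symmetric — not valid.
(E) ◇q → □◇q is axiom 5, which corresponds to the euclidean property. R is not euclidean — not valid.

C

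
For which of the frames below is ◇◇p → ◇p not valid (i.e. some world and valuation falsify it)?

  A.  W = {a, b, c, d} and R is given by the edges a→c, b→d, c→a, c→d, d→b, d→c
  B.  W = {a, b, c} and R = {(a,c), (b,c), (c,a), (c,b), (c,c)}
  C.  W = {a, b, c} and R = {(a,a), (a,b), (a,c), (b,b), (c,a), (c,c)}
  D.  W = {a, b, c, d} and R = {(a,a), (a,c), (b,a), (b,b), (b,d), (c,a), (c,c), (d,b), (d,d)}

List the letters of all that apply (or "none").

The schema ◇◇p → ◇p is the dual of axiom 4; it is valid on a frame iff R is transitive.
(A) R is not transitive (a R c and c R a but not a R a), so the schema fails here.
(B) R is not transitive (a R c and c R a but not a R a), so the schema fails here.
(C) R is not transitive (c R a and a R b but not c R b), so the schema fails here.
(D) R is not transitive (b R a and a R c but not b R c), so the schema fails here.

A, B, C, D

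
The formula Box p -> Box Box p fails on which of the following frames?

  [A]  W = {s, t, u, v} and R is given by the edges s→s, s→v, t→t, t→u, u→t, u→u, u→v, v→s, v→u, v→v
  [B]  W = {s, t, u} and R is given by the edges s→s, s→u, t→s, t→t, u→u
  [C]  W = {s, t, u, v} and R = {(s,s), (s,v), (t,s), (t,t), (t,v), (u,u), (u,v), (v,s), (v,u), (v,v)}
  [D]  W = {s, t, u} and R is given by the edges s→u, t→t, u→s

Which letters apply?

The schema Box p -> Box Box p is axiom 4; it is valid on a frame iff R is transitive.
(A) R is not transitive (s R v and v R u but not s R u), so the schema fails here.
(B) R is not transitive (t R s and s R u but not t R u), so the schema fails here.
(C) R is not transitive (s R v and v R u but not s R u), so the schema fails here.
(D) R is not transitive (s R u and u R s but not s R s), so the schema fails here.

A, B, C, D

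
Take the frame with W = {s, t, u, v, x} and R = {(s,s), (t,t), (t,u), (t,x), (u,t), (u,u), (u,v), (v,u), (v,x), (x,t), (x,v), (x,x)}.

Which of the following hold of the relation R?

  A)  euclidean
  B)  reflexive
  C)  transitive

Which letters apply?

(A) not euclidean: t R u and t R x but not u R x.
(B) not reflexive: not v R v.
(C) not transitive: t R u and u R v but not t R v.

none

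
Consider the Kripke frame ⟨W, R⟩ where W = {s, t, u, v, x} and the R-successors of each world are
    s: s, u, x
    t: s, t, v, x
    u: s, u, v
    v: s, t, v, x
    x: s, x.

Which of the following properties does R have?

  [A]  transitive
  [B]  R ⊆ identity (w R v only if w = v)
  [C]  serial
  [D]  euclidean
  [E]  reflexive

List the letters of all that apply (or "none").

(A) not transitive: s R u and u R v but not s R v.
(B) not ⊆ identity: s R u with s ≠ u.
(C) serial: every world has an R-successor.
(D) not euclidean: s R u and s R x but not u R x.
(E) reflexive: each world relates to itself.

C, E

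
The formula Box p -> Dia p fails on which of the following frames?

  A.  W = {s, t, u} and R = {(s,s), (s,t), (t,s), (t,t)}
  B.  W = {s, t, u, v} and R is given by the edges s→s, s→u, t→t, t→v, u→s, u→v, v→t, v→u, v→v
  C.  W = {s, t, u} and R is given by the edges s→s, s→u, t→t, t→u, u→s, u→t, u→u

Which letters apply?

The schema Box p -> Dia p is axiom D; it is valid on a frame iff R is serial.
(A) R is not serial (u has no R-successor), so the schema fails here.
(B) R is serial (every world has an R-successor), so the schema is valid here.
(C) R is serial (every world has an R-successor), so the schema is valid here.

A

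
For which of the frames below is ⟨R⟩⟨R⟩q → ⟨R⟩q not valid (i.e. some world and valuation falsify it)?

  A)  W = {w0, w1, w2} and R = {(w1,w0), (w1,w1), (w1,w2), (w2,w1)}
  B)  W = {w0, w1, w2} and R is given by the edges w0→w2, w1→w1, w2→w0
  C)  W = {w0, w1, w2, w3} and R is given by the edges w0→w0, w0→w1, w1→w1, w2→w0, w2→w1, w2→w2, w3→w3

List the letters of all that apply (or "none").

A, B

The schema ⟨R⟩⟨R⟩q → ⟨R⟩q is the dual of axiom 4; it is valid on a frame iff R is transitive.
(A) R is not transitive (w2 R w1 and w1 R w0 but not w2 R w0), so the schema fails here.
(B) R is not transitive (w0 R w2 and w2 R w0 but not w0 R w0), so the schema fails here.
(C) R is transitive (R is closed under composition), so the schema is valid here.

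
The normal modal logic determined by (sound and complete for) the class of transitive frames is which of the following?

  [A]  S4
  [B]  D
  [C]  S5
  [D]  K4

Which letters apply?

(A) S4 is determined by the class of reflexive and transitive frames.
(B) D is determined by the class of serial frames.
(C) S5 is determined by the class of reflexive, symmetric, and transitive frames.
(D) K4 is determined by exactly this class.

D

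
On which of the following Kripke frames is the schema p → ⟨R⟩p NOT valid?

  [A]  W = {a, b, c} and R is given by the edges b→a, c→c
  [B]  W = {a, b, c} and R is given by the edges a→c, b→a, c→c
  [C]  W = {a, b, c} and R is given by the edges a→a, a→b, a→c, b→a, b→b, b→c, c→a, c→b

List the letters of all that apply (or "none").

A, B, C

The schema p → ⟨R⟩p is the dual of axiom T; it is valid on a frame iff R is reflexive.
(A) R is not reflexive (not a R a), so the schema fails here.
(B) R is not reflexive (not a R a), so the schema fails here.
(C) R is not reflexive (not c R c), so the schema fails here.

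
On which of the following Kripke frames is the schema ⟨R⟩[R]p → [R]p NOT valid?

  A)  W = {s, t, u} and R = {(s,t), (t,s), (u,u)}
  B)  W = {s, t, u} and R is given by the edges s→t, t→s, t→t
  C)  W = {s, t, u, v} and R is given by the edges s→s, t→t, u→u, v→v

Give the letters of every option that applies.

The schema ⟨R⟩[R]p → [R]p is the dual of axiom 5; it is valid on a frame iff R is euclidean.
(A) R is not euclidean (s R t and s R t but not t R t), so the schema fails here.
(B) R is not euclidean (t R s and t R s but not s R s), so the schema fails here.
(C) R is euclidean (any two R-successors of the same world are R-related), so the schema is valid here.

A, B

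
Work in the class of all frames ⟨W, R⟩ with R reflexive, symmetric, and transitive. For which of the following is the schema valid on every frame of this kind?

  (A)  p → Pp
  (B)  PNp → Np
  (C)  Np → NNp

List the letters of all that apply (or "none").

A relation that is reflexive, symmetric, and transitive is also euclidean and serial.
(A) p → Pp is the dual of axiom T; it is valid on a frame exactly when R is reflexive. Every such R is reflexive, so valid.
(B) PNp → Np (the dual of axiom 5) characterises the euclidean frames. Every such R is euclidean — valid.
(C) Np → NNp is axiom 4; it is valid on a frame exactly when R is transitive. Every such R is transitive, so valid.

A, B, C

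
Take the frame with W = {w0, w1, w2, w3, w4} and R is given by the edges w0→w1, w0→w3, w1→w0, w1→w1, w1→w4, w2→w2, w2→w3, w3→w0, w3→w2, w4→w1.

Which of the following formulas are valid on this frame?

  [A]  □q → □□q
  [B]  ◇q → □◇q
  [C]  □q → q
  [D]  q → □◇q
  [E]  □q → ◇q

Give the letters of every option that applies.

R is not reflexive: not w0 R w0.
R is symmetric: every R-edge is matched by its reverse.
R is not transitive: w0 R w1 and w1 R w0 but not w0 R w0.
R is not euclidean: w0 R w1 and w0 R w3 but not w1 R w3.
R is serial: every world has an R-successor.
(A) □q → □□q is axiom 4, which corresponds to transitivity. R is not transitive — not valid.
(B) axiom 5: valid iff R is euclidean. R is not euclidean — not valid.
(C) □q → q (axiom T) characterises the reflexive frames. R is not reflexive — not valid.
(D) q → □◇q is axiom B, which corresponds to symmetry. R is symmetric — valid.
(E) □q → ◇q (axiom D) characterises the serial frames. R is serial — valid.

D, E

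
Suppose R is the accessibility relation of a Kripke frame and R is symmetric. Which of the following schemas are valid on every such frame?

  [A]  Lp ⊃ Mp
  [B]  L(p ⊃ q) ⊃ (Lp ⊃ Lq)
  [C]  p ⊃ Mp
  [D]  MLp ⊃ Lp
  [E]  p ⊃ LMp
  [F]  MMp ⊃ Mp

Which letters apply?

B, E

(A) Lp ⊃ Mp is axiom D, which corresponds to seriality. Such an R need not be serial — not valid.
(B) L(p ⊃ q) ⊃ (Lp ⊃ Lq) is axiom K, valid on every Kripke frame — valid.
(C) p ⊃ Mp is the dual of axiom T; it is valid on a frame exactly when R is reflexive. Such an R need not be reflexive, so not valid.
(D) MLp ⊃ Lp is the dual of axiom 5, which corresponds to the euclidean property. Such an R need not be euclidean — not valid.
(E) axiom B: valid iff R is symmetric. Every such R is symmetric — valid.
(F) MMp ⊃ Mp is the dual of axiom 4, which corresponds to transitivity. Such an R need not be transitive — not valid.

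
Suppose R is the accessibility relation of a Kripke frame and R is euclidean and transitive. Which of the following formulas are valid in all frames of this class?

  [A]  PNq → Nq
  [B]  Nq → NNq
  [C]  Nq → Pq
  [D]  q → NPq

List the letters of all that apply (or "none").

A, B

(A) the dual of axiom 5: valid iff R is euclidean. Every such R is euclidean — valid.
(B) axiom 4: valid iff R is transitive. Every such R is transitive — valid.
(C) Nq → Pq (axiom D) characterises the serial frames. Such an R need not be serial — not valid.
(D) q → NPq is axiom B; it is valid on a frame exactly when R is symmetric. Such an R need not be symmetric, so not valid.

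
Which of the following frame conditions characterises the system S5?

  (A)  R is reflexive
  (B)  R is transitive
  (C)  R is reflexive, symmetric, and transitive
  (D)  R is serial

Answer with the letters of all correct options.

(A) this class determines T (= KT), not S5.
(B) this class determines K4, not S5.
(C) S5 is sound and complete for exactly this class.
(D) this class determines D, not S5.

C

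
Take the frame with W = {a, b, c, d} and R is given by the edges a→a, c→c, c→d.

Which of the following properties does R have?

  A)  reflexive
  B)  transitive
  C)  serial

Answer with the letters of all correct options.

B

(A) not reflexive: not b R b.
(B) transitive: R is closed under composition.
(C) not serial: b has no R-successor.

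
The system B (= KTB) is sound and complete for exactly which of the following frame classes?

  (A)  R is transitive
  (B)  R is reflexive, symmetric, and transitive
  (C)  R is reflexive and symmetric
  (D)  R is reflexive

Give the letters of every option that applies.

(A) this class determines K4, not B (= KTB).
(B) this class determines S5, not B (= KTB).
(C) B (= KTB) is sound and complete for exactly this class.
(D) this class determines T (= KT), not B (= KTB).

C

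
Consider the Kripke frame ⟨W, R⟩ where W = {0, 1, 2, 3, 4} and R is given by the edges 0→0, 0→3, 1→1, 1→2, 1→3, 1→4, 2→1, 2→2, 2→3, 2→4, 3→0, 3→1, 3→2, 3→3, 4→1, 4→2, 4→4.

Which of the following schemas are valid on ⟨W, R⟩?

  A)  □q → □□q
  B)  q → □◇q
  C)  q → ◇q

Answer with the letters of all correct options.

R is reflexive: each world relates to itself.
R is symmetric: every R-edge is matched by its reverse.
R is not transitive: 0 R 3 and 3 R 1 but not 0 R 1.
(A) □q → □□q (axiom 4) characterises the transitive frames. R is not transitive — not valid.
(B) axiom B: valid iff R is symmetric. R is symmetric — valid.
(C) q → ◇q is the dual of axiom T; it is valid on a frame exactly when R is reflexive. R is reflexive, so valid.

B, C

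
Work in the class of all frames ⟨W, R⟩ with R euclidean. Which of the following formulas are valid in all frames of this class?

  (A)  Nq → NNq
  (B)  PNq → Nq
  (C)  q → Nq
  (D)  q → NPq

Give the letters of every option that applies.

(A) axiom 4: valid iff R is transitive. Such an R need not be transitive — not valid.
(B) PNq → Nq (the dual of axiom 5) characterises the euclidean frames. Every such R is euclidean — valid.
(C) q → Nq is valid only on frames where every R-edge is a self-loop. Such an R need not be a subset of the identity — not valid.
(D) axiom B: valid iff R is symmetric. Such an R need not be symmetric — not valid.

B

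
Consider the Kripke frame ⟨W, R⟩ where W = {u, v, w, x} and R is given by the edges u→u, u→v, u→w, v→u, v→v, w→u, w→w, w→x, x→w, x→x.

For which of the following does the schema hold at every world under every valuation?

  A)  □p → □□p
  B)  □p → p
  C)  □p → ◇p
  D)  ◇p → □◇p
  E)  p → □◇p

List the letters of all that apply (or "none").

B, C, E

R is reflexive: each world relates to itself.
R is symmetric: every R-edge is matched by its reverse.
R is not transitive: u R w and w R x but not u R x.
R is not euclidean: u R v and u R w but not v R w.
R is serial: every world has an R-successor.
(A) □p → □□p is axiom 4; it is valid on a frame exactly when R is transitive. R is not transitive, so not valid.
(B) □p → p is axiom T, which corresponds to reflexivity. R is reflexive — valid.
(C) □p → ◇p (axiom D) characterises the serial frames. R is serial — valid.
(D) ◇p → □◇p is axiom 5; it is valid on a frame exactly when R is euclidean. R is not euclidean, so not valid.
(E) p → □◇p is axiom B, which corresponds to symmetry. R is symmetric — valid.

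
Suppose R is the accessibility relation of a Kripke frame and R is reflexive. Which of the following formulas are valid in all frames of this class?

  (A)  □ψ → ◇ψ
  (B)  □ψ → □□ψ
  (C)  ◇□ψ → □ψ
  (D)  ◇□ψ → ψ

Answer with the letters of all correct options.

A reflexive relation is serial.
(A) □ψ → ◇ψ is axiom D, which corresponds to seriality. Every such R is serial — valid.
(B) □ψ → □□ψ is axiom 4, which corresponds to transitivity. Such an R need not be transitive — not valid.
(C) the dual of axiom 5: valid iff R is euclidean. Such an R need not be euclidean — not valid.
(D) ◇□ψ → ψ is the dual of axiom B, which corresponds to symmetry. Such an R need not be symmetric — not valid.

A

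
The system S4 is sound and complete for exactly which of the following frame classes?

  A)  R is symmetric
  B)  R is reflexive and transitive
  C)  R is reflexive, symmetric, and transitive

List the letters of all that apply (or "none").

B

(A) this class determines KB, not S4.
(B) S4 is sound and complete for exactly this class.
(C) this class determines S5, not S4.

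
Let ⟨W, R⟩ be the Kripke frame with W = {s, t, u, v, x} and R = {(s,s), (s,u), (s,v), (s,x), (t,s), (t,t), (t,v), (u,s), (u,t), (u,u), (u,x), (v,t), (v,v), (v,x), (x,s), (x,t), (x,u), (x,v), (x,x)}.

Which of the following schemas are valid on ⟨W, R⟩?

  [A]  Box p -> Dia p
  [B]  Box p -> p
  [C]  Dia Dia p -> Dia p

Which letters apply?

R is reflexive: each world relates to itself.
R is not transitive: s R u and u R t but not s R t.
R is serial: every world has an R-successor.
(A) Box p -> Dia p (axiom D) characterises the serial frames. R is serial — valid.
(B) Box p -> p is axiom T; it is valid on a frame exactly when R is reflexive. R is reflexive, so valid.
(C) Dia Dia p -> Dia p is the dual of axiom 4, which corresponds to transitivity. R is not transitive — not valid.

A, B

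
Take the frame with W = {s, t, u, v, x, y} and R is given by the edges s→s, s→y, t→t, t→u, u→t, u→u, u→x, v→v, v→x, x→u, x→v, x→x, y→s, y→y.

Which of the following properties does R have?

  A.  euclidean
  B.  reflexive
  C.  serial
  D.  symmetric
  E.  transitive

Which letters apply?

(A) not euclidean: u R t and u R x but not t R x.
(B) reflexive: each world relates to itself.
(C) serial: every world has an R-successor.
(D) symmetric: every R-edge is matched by its reverse.
(E) not transitive: t R u and u R x but not t R x.

B, C, D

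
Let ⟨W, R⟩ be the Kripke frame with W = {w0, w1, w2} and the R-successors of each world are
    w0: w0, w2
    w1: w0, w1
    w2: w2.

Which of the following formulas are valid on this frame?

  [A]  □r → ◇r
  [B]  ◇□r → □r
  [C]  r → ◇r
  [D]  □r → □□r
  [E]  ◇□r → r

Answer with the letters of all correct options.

R is reflexive: each world relates to itself.
R is not symmetric: w0 R w2 but not w2 R w0.
R is not transitive: w1 R w0 and w0 R w2 but not w1 R w2.
R is not euclidean: w0 R w2 and w0 R w0 but not w2 R w0.
R is serial: every world has an R-successor.
(A) □r → ◇r is axiom D; it is valid on a frame exactly when R is serial. R is serial, so valid.
(B) the dual of axiom 5: valid iff R is euclidean. R is not euclidean — not valid.
(C) r → ◇r is the dual of axiom T; it is valid on a frame exactly when R is reflexive. R is reflexive, so valid.
(D) □r → □□r is axiom 4; it is valid on a frame exactly when R is transitive. R is not transitive, so not valid.
(E) the dual of axiom B: valid iff R is symmetric. R is not symmetric — not valid.

A, C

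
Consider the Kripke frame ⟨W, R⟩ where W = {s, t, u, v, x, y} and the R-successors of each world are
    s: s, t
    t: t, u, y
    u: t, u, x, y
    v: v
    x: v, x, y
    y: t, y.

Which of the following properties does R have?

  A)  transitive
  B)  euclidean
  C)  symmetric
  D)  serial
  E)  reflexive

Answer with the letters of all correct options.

D, E

(A) not transitive: s R t and t R u but not s R u.
(B) not euclidean: s R t and s R s but not t R s.
(C) not symmetric: s R t but not t R s.
(D) serial: every world has an R-successor.
(E) reflexive: each world relates to itself.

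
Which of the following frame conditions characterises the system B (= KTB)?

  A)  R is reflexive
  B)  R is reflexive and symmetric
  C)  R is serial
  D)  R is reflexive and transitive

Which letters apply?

(A) this class determines T (= KT), not B (= KTB).
(B) B (= KTB) is sound and complete for exactly this class.
(C) this class determines D, not B (= KTB).
(D) this class determines S4, not B (= KTB).

B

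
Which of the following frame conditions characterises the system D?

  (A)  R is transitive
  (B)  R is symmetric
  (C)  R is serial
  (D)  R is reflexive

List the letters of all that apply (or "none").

(A) this class determines K4, not D.
(B) this class determines KB, not D.
(C) D is sound and complete for exactly this class.
(D) this class determines T (= KT), not D.

C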